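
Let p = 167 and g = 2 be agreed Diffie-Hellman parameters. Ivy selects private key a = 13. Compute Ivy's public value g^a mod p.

Public value = 2^13 mod 167.
2^1 ≡ 2 (mod 167)
2^2 = (2^1)^2 ≡ 2^2 = 4 ≡ 4 (mod 167)
2^4 = (2^2)^2 ≡ 4^2 = 16 ≡ 16 (mod 167)
2^8 = (2^4)^2 ≡ 16^2 = 256 ≡ 89 (mod 167)
2^13 = 2^8 · 2^4 · 2^1 ≡ 89 · 16 · 2 ≡ 9 (mod 167).

9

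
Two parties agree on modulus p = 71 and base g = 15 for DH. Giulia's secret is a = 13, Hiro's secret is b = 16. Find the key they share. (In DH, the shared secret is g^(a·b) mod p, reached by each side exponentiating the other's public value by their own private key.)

Giulia sends A = g^a mod p = 15^13 mod 71.
15^1 ≡ 15 (mod 71)
15^2 = (15^1)^2 ≡ 15^2 = 225 ≡ 12 (mod 71)
15^4 = (15^2)^2 ≡ 12^2 = 144 ≡ 2 (mod 71)
15^8 = (15^4)^2 ≡ 2^2 = 4 ≡ 4 (mod 71)
15^13 = 15^8 · 15^4 · 15^1 ≡ 4 · 2 · 15 ≡ 49 (mod 71).
So A = 49. Hiro then computes K = A^b mod p = 49^16 mod 71.
49^1 ≡ 49 (mod 71)
49^2 = (49^1)^2 ≡ 49^2 = 2401 ≡ 58 (mod 71)
49^4 = (49^2)^2 ≡ 58^2 = 3364 ≡ 27 (mod 71)
49^8 = (49^4)^2 ≡ 27^2 = 729 ≡ 19 (mod 71)
49^16 = (49^8)^2 ≡ 19^2 = 361 ≡ 6 (mod 71)

6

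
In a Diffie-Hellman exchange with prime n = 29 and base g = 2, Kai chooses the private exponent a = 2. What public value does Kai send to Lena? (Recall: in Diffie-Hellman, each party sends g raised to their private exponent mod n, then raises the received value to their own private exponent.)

4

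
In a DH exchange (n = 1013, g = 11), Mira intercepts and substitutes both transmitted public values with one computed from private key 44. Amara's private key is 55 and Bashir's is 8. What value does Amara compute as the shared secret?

16

Amara receives Mira's public value M = 11^44 mod 1013 instead of the honest one.
11^1 ≡ 11 (mod 1013)
11^2 = (11^1)^2 ≡ 11^2 = 121 ≡ 121 (mod 1013)
11^4 = (11^2)^2 ≡ 121^2 = 14641 ≡ 459 (mod 1013)
11^8 = (11^4)^2 ≡ 459^2 = 210681 ≡ 990 (mod 1013)
11^16 = (11^8)^2 ≡ 990^2 = 980100 ≡ 529 (mod 1013)
11^32 = (11^16)^2 ≡ 529^2 = 279841 ≡ 253 (mod 1013)
11^44 = 11^32 · 11^8 · 11^4 ≡ 253 · 990 · 459 ≡ 360 (mod 1013).
So M = 360. Amara computes K = M^55 mod 1013.
360^1 ≡ 360 (mod 1013)
360^2 = (360^1)^2 ≡ 360^2 = 129600 ≡ 949 (mod 1013)
360^4 = (360^2)^2 ≡ 949^2 = 900601 ≡ 44 (mod 1013)
360^8 = (360^4)^2 ≡ 44^2 = 1936 ≡ 923 (mod 1013)
360^16 = (360^8)^2 ≡ 923^2 = 851929 ≡ 1009 (mod 1013)
360^32 = (360^16)^2 ≡ 1009^2 = 1018081 ≡ 16 (mod 1013)
360^55 = 360^32 · 360^16 · 360^4 · 360^2 · 360^1 ≡ 16 · 1009 · 44 · 949 · 360 ≡ 16 (mod 1013).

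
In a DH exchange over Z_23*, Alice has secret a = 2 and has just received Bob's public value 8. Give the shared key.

Shared key K = 8^2 mod 23.
8^1 ≡ 8 (mod 23)
8^2 = (8^1)^2 ≡ 8^2 = 64 ≡ 18 (mod 23)

18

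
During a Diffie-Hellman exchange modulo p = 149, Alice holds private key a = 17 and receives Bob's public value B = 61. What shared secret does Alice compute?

Shared key K = 61^17 mod 149.
61^1 ≡ 61 (mod 149)
61^2 = (61^1)^2 ≡ 61^2 = 3721 ≡ 145 (mod 149)
61^4 = (61^2)^2 ≡ 145^2 = 21025 ≡ 16 (mod 149)
61^8 = (61^4)^2 ≡ 16^2 = 256 ≡ 107 (mod 149)
61^16 = (61^8)^2 ≡ 107^2 = 11449 ≡ 125 (mod 149)
61^17 = 61^16 · 61^1 ≡ 125 · 61 ≡ 26 (mod 149).

26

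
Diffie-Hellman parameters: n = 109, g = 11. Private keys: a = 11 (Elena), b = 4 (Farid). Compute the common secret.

Farid sends B = g^b mod n = 11^4 mod 109.
11^1 ≡ 11 (mod 109)
11^2 = (11^1)^2 ≡ 11^2 = 121 ≡ 12 (mod 109)
11^4 = (11^2)^2 ≡ 12^2 = 144 ≡ 35 (mod 109)
So B = 35. Elena then computes K = B^a mod n = 35^11 mod 109.
35^1 ≡ 35 (mod 109)
35^2 = (35^1)^2 ≡ 35^2 = 1225 ≡ 26 (mod 109)
35^4 = (35^2)^2 ≡ 26^2 = 676 ≡ 22 (mod 109)
35^8 = (35^4)^2 ≡ 22^2 = 484 ≡ 48 (mod 109)
35^11 = 35^8 · 35^2 · 35^1 ≡ 48 · 26 · 35 ≡ 80 (mod 109).

80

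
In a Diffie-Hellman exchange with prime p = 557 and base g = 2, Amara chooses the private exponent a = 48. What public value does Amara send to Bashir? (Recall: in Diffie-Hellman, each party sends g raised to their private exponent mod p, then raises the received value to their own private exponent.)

Public value = 2^48 mod 557.
2^1 ≡ 2 (mod 557)
2^2 = (2^1)^2 ≡ 2^2 = 4 ≡ 4 (mod 557)
2^4 = (2^2)^2 ≡ 4^2 = 16 ≡ 16 (mod 557)
2^8 = (2^4)^2 ≡ 16^2 = 256 ≡ 256 (mod 557)
2^16 = (2^8)^2 ≡ 256^2 = 65536 ≡ 367 (mod 557)
2^32 = (2^16)^2 ≡ 367^2 = 134689 ≡ 452 (mod 557)
2^48 = 2^32 · 2^16 ≡ 452 · 367 ≡ 455 (mod 557).

455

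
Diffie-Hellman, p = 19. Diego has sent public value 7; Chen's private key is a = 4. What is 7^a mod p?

7

Shared key K = 7^4 mod 19.
7^1 ≡ 7 (mod 19)
7^2 = (7^1)^2 ≡ 7^2 = 49 ≡ 11 (mod 19)
7^4 = (7^2)^2 ≡ 11^2 = 121 ≡ 7 (mod 19)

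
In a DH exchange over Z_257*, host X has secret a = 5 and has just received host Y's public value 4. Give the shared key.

Shared key K = 4^5 mod 257.
4^1 ≡ 4 (mod 257)
4^2 = (4^1)^2 ≡ 4^2 = 16 ≡ 16 (mod 257)
4^4 = (4^2)^2 ≡ 16^2 = 256 ≡ 256 (mod 257)
4^5 = 4^4 · 4^1 ≡ 256 · 4 ≡ 253 (mod 257).

253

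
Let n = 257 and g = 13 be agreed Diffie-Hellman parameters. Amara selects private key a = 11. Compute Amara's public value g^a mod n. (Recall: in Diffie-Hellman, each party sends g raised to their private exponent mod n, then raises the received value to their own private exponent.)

Public value = 13^11 mod 257.
13^1 ≡ 13 (mod 257)
13^2 = (13^1)^2 ≡ 13^2 = 169 ≡ 169 (mod 257)
13^4 = (13^2)^2 ≡ 169^2 = 28561 ≡ 34 (mod 257)
13^8 = (13^4)^2 ≡ 34^2 = 1156 ≡ 128 (mod 257)
13^11 = 13^8 · 13^2 · 13^1 ≡ 128 · 169 · 13 ≡ 58 (mod 257).

58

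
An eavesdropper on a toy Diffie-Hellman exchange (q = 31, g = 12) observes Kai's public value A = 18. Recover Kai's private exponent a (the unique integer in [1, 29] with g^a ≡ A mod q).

14

Try successive powers of 12 modulo 31:
12^1 ≡ 12
12^2 ≡ 20
12^3 ≡ 23
12^4 ≡ 28
12^5 ≡ 26
12^6 ≡ 2
12^7 ≡ 24
12^8 ≡ 9
12^9 ≡ 15
12^10 ≡ 25
12^11 ≡ 21
12^12 ≡ 4
12^13 ≡ 17
12^14 ≡ 18
Found: a = 14.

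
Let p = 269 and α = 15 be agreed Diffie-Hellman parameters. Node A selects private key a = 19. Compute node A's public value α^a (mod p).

145

Public value = 15^19 (mod 269).
15^1 ≡ 15 (mod 269)
15^2 = (15^1)^2 ≡ 15^2 = 225 ≡ 225 (mod 269)
15^4 = (15^2)^2 ≡ 225^2 = 50625 ≡ 53 (mod 269)
15^8 = (15^4)^2 ≡ 53^2 = 2809 ≡ 119 (mod 269)
15^16 = (15^8)^2 ≡ 119^2 = 14161 ≡ 173 (mod 269)
15^19 = 15^16 · 15^2 · 15^1 ≡ 173 · 225 · 15 ≡ 145 (mod 269).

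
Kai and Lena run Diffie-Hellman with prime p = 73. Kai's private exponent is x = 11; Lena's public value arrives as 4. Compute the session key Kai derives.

Shared key K = 4^11 mod 73.
4^1 ≡ 4 (mod 73)
4^2 = (4^1)^2 ≡ 4^2 = 16 ≡ 16 (mod 73)
4^4 = (4^2)^2 ≡ 16^2 = 256 ≡ 37 (mod 73)
4^8 = (4^4)^2 ≡ 37^2 = 1369 ≡ 55 (mod 73)
4^11 = 4^8 · 4^2 · 4^1 ≡ 55 · 16 · 4 ≡ 16 (mod 73).

16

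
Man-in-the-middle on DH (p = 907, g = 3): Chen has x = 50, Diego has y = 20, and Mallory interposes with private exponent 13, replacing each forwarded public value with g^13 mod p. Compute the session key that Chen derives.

71

Chen receives Mallory's public value M = 3^13 mod 907 instead of the honest one.
3^1 ≡ 3 (mod 907)
3^2 = (3^1)^2 ≡ 3^2 = 9 ≡ 9 (mod 907)
3^4 = (3^2)^2 ≡ 9^2 = 81 ≡ 81 (mod 907)
3^8 = (3^4)^2 ≡ 81^2 = 6561 ≡ 212 (mod 907)
3^13 = 3^8 · 3^4 · 3^1 ≡ 212 · 81 · 3 ≡ 724 (mod 907).
So M = 724. Chen computes K = M^50 mod 907.
724^1 ≡ 724 (mod 907)
724^2 = (724^1)^2 ≡ 724^2 = 524176 ≡ 837 (mod 907)
724^4 = (724^2)^2 ≡ 837^2 = 700569 ≡ 365 (mod 907)
724^8 = (724^4)^2 ≡ 365^2 = 133225 ≡ 803 (mod 907)
724^16 = (724^8)^2 ≡ 803^2 = 644809 ≡ 839 (mod 907)
724^32 = (724^16)^2 ≡ 839^2 = 703921 ≡ 89 (mod 907)
724^50 = 724^32 · 724^16 · 724^2 ≡ 89 · 839 · 837 ≡ 71 (mod 907).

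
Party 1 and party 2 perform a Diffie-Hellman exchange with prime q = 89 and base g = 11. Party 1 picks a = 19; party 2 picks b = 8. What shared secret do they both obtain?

64

Party 2 sends B = g^b mod q = 11^8 mod 89.
11^1 ≡ 11 (mod 89)
11^2 = (11^1)^2 ≡ 11^2 = 121 ≡ 32 (mod 89)
11^4 = (11^2)^2 ≡ 32^2 = 1024 ≡ 45 (mod 89)
11^8 = (11^4)^2 ≡ 45^2 = 2025 ≡ 67 (mod 89)
So B = 67. Party 1 then computes K = B^a mod q = 67^19 mod 89.
67^1 ≡ 67 (mod 89)
67^2 = (67^1)^2 ≡ 67^2 = 4489 ≡ 39 (mod 89)
67^4 = (67^2)^2 ≡ 39^2 = 1521 ≡ 8 (mod 89)
67^8 = (67^4)^2 ≡ 8^2 = 64 ≡ 64 (mod 89)
67^16 = (67^8)^2 ≡ 64^2 = 4096 ≡ 2 (mod 89)
67^19 = 67^16 · 67^2 · 67^1 ≡ 2 · 39 · 67 ≡ 64 (mod 89).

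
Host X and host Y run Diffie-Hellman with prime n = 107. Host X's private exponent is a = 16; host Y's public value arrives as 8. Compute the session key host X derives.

10

Shared key K = 8^16 mod 107.
8^1 ≡ 8 (mod 107)
8^2 = (8^1)^2 ≡ 8^2 = 64 ≡ 64 (mod 107)
8^4 = (8^2)^2 ≡ 64^2 = 4096 ≡ 30 (mod 107)
8^8 = (8^4)^2 ≡ 30^2 = 900 ≡ 44 (mod 107)
8^16 = (8^8)^2 ≡ 44^2 = 1936 ≡ 10 (mod 107)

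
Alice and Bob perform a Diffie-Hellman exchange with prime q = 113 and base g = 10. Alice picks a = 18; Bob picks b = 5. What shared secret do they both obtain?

Bob sends B = g^b mod q = 10^5 mod 113.
10^1 ≡ 10 (mod 113)
10^2 = (10^1)^2 ≡ 10^2 = 100 ≡ 100 (mod 113)
10^4 = (10^2)^2 ≡ 100^2 = 10000 ≡ 56 (mod 113)
10^5 = 10^4 · 10^1 ≡ 56 · 10 ≡ 108 (mod 113).
So B = 108. Alice then computes K = B^a mod q = 108^18 mod 113.
108^1 ≡ 108 (mod 113)
108^2 = (108^1)^2 ≡ 108^2 = 11664 ≡ 25 (mod 113)
108^4 = (108^2)^2 ≡ 25^2 = 625 ≡ 60 (mod 113)
108^8 = (108^4)^2 ≡ 60^2 = 3600 ≡ 97 (mod 113)
108^16 = (108^8)^2 ≡ 97^2 = 9409 ≡ 30 (mod 113)
108^18 = 108^16 · 108^2 ≡ 30 · 25 ≡ 72 (mod 113).

72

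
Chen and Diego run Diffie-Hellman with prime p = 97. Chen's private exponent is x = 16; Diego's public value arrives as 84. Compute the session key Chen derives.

36

Shared key K = 84^16 mod 97.
84^1 ≡ 84 (mod 97)
84^2 = (84^1)^2 ≡ 84^2 = 7056 ≡ 72 (mod 97)
84^4 = (84^2)^2 ≡ 72^2 = 5184 ≡ 43 (mod 97)
84^8 = (84^4)^2 ≡ 43^2 = 1849 ≡ 6 (mod 97)
84^16 = (84^8)^2 ≡ 6^2 = 36 ≡ 36 (mod 97)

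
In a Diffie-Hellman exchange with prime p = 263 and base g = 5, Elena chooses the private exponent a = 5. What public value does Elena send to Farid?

Public value = 5^5 (mod 263).
5^1 ≡ 5 (mod 263)
5^2 = (5^1)^2 ≡ 5^2 = 25 ≡ 25 (mod 263)
5^4 = (5^2)^2 ≡ 25^2 = 625 ≡ 99 (mod 263)
5^5 = 5^4 · 5^1 ≡ 99 · 5 ≡ 232 (mod 263).

232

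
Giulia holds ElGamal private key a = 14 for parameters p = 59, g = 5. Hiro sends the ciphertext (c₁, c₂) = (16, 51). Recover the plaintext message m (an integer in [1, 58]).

Shared mask s = c₁^a mod p = 16^14 mod 59.
16^1 ≡ 16 (mod 59)
16^2 = (16^1)^2 ≡ 16^2 = 256 ≡ 20 (mod 59)
16^4 = (16^2)^2 ≡ 20^2 = 400 ≡ 46 (mod 59)
16^8 = (16^4)^2 ≡ 46^2 = 2116 ≡ 51 (mod 59)
16^14 = 16^8 · 16^4 · 16^2 ≡ 51 · 46 · 20 ≡ 15 (mod 59).
So s = 15; s⁻¹ ≡ 4 (mod 59).
m = c₂ · s⁻¹ mod 59 = 51 · 4 mod 59 = 27.

27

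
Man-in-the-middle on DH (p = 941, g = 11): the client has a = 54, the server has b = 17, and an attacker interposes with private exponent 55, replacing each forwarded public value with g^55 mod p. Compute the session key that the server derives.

The server receives an attacker's public value M = 11^55 mod 941 instead of the honest one.
11^1 ≡ 11 (mod 941)
11^2 = (11^1)^2 ≡ 11^2 = 121 ≡ 121 (mod 941)
11^4 = (11^2)^2 ≡ 121^2 = 14641 ≡ 526 (mod 941)
11^8 = (11^4)^2 ≡ 526^2 = 276676 ≡ 22 (mod 941)
11^16 = (11^8)^2 ≡ 22^2 = 484 ≡ 484 (mod 941)
11^32 = (11^16)^2 ≡ 484^2 = 234256 ≡ 888 (mod 941)
11^55 = 11^32 · 11^16 · 11^4 · 11^2 · 11^1 ≡ 888 · 484 · 526 · 121 · 11 ≡ 451 (mod 941).
So M = 451. The server computes K = M^17 mod 941.
451^1 ≡ 451 (mod 941)
451^2 = (451^1)^2 ≡ 451^2 = 203401 ≡ 145 (mod 941)
451^4 = (451^2)^2 ≡ 145^2 = 21025 ≡ 323 (mod 941)
451^8 = (451^4)^2 ≡ 323^2 = 104329 ≡ 819 (mod 941)
451^16 = (451^8)^2 ≡ 819^2 = 670761 ≡ 769 (mod 941)
451^17 = 451^16 · 451^1 ≡ 769 · 451 ≡ 531 (mod 941).

531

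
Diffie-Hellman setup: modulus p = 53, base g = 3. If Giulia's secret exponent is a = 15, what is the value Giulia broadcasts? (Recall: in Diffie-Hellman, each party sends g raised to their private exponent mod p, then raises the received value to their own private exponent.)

5

Public value = 3^15 (mod 53).
3^1 ≡ 3 (mod 53)
3^2 = (3^1)^2 ≡ 3^2 = 9 ≡ 9 (mod 53)
3^4 = (3^2)^2 ≡ 9^2 = 81 ≡ 28 (mod 53)
3^8 = (3^4)^2 ≡ 28^2 = 784 ≡ 42 (mod 53)
3^15 = 3^8 · 3^4 · 3^2 · 3^1 ≡ 42 · 28 · 9 · 3 ≡ 5 (mod 53).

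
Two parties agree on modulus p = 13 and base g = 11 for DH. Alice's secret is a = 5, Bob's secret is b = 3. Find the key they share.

Bob sends B = g^b mod p = 11^3 mod 13.
11^1 ≡ 11 (mod 13)
11^2 = (11^1)^2 ≡ 11^2 = 121 ≡ 4 (mod 13)
11^3 = 11^2 · 11^1 ≡ 4 · 11 ≡ 5 (mod 13).
So B = 5. Alice then computes K = B^a mod p = 5^5 mod 13.
5^1 ≡ 5 (mod 13)
5^2 = (5^1)^2 ≡ 5^2 = 25 ≡ 12 (mod 13)
5^4 = (5^2)^2 ≡ 12^2 = 144 ≡ 1 (mod 13)
5^5 = 5^4 · 5^1 ≡ 1 · 5 ≡ 5 (mod 13).

5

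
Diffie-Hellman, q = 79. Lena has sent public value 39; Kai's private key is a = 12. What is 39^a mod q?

Shared key K = 39^12 mod 79.
39^1 ≡ 39 (mod 79)
39^2 = (39^1)^2 ≡ 39^2 = 1521 ≡ 20 (mod 79)
39^4 = (39^2)^2 ≡ 20^2 = 400 ≡ 5 (mod 79)
39^8 = (39^4)^2 ≡ 5^2 = 25 ≡ 25 (mod 79)
39^12 = 39^8 · 39^4 ≡ 25 · 5 ≡ 46 (mod 79).

46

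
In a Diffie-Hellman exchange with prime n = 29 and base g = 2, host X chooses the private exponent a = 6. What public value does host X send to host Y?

6

Public value = 2^6 mod 29.
2^1 ≡ 2 (mod 29)
2^2 = (2^1)^2 ≡ 2^2 = 4 ≡ 4 (mod 29)
2^4 = (2^2)^2 ≡ 4^2 = 16 ≡ 16 (mod 29)
2^6 = 2^4 · 2^2 ≡ 16 · 4 ≡ 6 (mod 29).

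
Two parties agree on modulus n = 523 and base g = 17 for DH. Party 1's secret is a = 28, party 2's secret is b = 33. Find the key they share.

345

Party 1 sends A = g^a mod n = 17^28 mod 523.
17^1 ≡ 17 (mod 523)
17^2 = (17^1)^2 ≡ 17^2 = 289 ≡ 289 (mod 523)
17^4 = (17^2)^2 ≡ 289^2 = 83521 ≡ 364 (mod 523)
17^8 = (17^4)^2 ≡ 364^2 = 132496 ≡ 177 (mod 523)
17^16 = (17^8)^2 ≡ 177^2 = 31329 ≡ 472 (mod 523)
17^28 = 17^16 · 17^8 · 17^4 ≡ 472 · 177 · 364 ≡ 181 (mod 523).
So A = 181. Party 2 then computes K = A^b mod n = 181^33 mod 523.
181^1 ≡ 181 (mod 523)
181^2 = (181^1)^2 ≡ 181^2 = 32761 ≡ 335 (mod 523)
181^4 = (181^2)^2 ≡ 335^2 = 112225 ≡ 303 (mod 523)
181^8 = (181^4)^2 ≡ 303^2 = 91809 ≡ 284 (mod 523)
181^16 = (181^8)^2 ≡ 284^2 = 80656 ≡ 114 (mod 523)
181^32 = (181^16)^2 ≡ 114^2 = 12996 ≡ 444 (mod 523)
181^33 = 181^32 · 181^1 ≡ 444 · 181 ≡ 345 (mod 523).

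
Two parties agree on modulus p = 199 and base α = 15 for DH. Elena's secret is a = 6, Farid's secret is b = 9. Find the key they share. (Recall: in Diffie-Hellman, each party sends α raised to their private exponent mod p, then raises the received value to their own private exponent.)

Farid sends B = α^b mod p = 15^9 mod 199.
15^1 ≡ 15 (mod 199)
15^2 = (15^1)^2 ≡ 15^2 = 225 ≡ 26 (mod 199)
15^4 = (15^2)^2 ≡ 26^2 = 676 ≡ 79 (mod 199)
15^8 = (15^4)^2 ≡ 79^2 = 6241 ≡ 72 (mod 199)
15^9 = 15^8 · 15^1 ≡ 72 · 15 ≡ 85 (mod 199).
So B = 85. Elena then computes K = B^a mod p = 85^6 mod 199.
85^1 ≡ 85 (mod 199)
85^2 = (85^1)^2 ≡ 85^2 = 7225 ≡ 61 (mod 199)
85^4 = (85^2)^2 ≡ 61^2 = 3721 ≡ 139 (mod 199)
85^6 = 85^4 · 85^2 ≡ 139 · 61 ≡ 121 (mod 199).

121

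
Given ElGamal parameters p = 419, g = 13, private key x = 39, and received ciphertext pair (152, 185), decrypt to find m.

197

Shared mask s = c₁^x mod p = 152^39 mod 419.
152^1 ≡ 152 (mod 419)
152^2 = (152^1)^2 ≡ 152^2 = 23104 ≡ 59 (mod 419)
152^4 = (152^2)^2 ≡ 59^2 = 3481 ≡ 129 (mod 419)
152^8 = (152^4)^2 ≡ 129^2 = 16641 ≡ 300 (mod 419)
152^16 = (152^8)^2 ≡ 300^2 = 90000 ≡ 334 (mod 419)
152^32 = (152^16)^2 ≡ 334^2 = 111556 ≡ 102 (mod 419)
152^39 = 152^32 · 152^4 · 152^2 · 152^1 ≡ 102 · 129 · 59 · 152 ≡ 69 (mod 419).
So s = 69; s⁻¹ ≡ 334 (mod 419).
m = c₂ · s⁻¹ mod 419 = 185 · 334 mod 419 = 197.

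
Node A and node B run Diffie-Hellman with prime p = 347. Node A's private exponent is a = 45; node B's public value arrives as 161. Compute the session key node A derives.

Shared key K = 161^45 mod 347.
161^1 ≡ 161 (mod 347)
161^2 = (161^1)^2 ≡ 161^2 = 25921 ≡ 243 (mod 347)
161^4 = (161^2)^2 ≡ 243^2 = 59049 ≡ 59 (mod 347)
161^8 = (161^4)^2 ≡ 59^2 = 3481 ≡ 11 (mod 347)
161^16 = (161^8)^2 ≡ 11^2 = 121 ≡ 121 (mod 347)
161^32 = (161^16)^2 ≡ 121^2 = 14641 ≡ 67 (mod 347)
161^45 = 161^32 · 161^8 · 161^4 · 161^1 ≡ 67 · 11 · 59 · 161 ≡ 38 (mod 347).

38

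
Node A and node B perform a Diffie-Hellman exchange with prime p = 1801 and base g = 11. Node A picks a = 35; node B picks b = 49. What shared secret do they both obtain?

Node A sends A = g^a mod p = 11^35 mod 1801.
11^1 ≡ 11 (mod 1801)
11^2 = (11^1)^2 ≡ 11^2 = 121 ≡ 121 (mod 1801)
11^4 = (11^2)^2 ≡ 121^2 = 14641 ≡ 233 (mod 1801)
11^8 = (11^4)^2 ≡ 233^2 = 54289 ≡ 259 (mod 1801)
11^16 = (11^8)^2 ≡ 259^2 = 67081 ≡ 444 (mod 1801)
11^32 = (11^16)^2 ≡ 444^2 = 197136 ≡ 827 (mod 1801)
11^35 = 11^32 · 11^2 · 11^1 ≡ 827 · 121 · 11 ≡ 326 (mod 1801).
So A = 326. Node B then computes K = A^b mod p = 326^49 mod 1801.
326^1 ≡ 326 (mod 1801)
326^2 = (326^1)^2 ≡ 326^2 = 106276 ≡ 17 (mod 1801)
326^4 = (326^2)^2 ≡ 17^2 = 289 ≡ 289 (mod 1801)
326^8 = (326^4)^2 ≡ 289^2 = 83521 ≡ 675 (mod 1801)
326^16 = (326^8)^2 ≡ 675^2 = 455625 ≡ 1773 (mod 1801)
326^32 = (326^16)^2 ≡ 1773^2 = 3143529 ≡ 784 (mod 1801)
326^49 = 326^32 · 326^16 · 326^1 ≡ 784 · 1773 · 326 ≡ 822 (mod 1801).

822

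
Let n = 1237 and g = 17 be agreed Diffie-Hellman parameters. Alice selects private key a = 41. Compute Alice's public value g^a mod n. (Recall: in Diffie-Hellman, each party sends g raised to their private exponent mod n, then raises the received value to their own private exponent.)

Public value = 17^41 mod 1237.
17^1 ≡ 17 (mod 1237)
17^2 = (17^1)^2 ≡ 17^2 = 289 ≡ 289 (mod 1237)
17^4 = (17^2)^2 ≡ 289^2 = 83521 ≡ 642 (mod 1237)
17^8 = (17^4)^2 ≡ 642^2 = 412164 ≡ 243 (mod 1237)
17^16 = (17^8)^2 ≡ 243^2 = 59049 ≡ 910 (mod 1237)
17^32 = (17^16)^2 ≡ 910^2 = 828100 ≡ 547 (mod 1237)
17^41 = 17^32 · 17^8 · 17^1 ≡ 547 · 243 · 17 ≡ 895 (mod 1237).

895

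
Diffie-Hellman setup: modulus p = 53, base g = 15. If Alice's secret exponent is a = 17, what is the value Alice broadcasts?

Public value = 15^17 (mod 53).
15^1 ≡ 15 (mod 53)
15^2 = (15^1)^2 ≡ 15^2 = 225 ≡ 13 (mod 53)
15^4 = (15^2)^2 ≡ 13^2 = 169 ≡ 10 (mod 53)
15^8 = (15^4)^2 ≡ 10^2 = 100 ≡ 47 (mod 53)
15^16 = (15^8)^2 ≡ 47^2 = 2209 ≡ 36 (mod 53)
15^17 = 15^16 · 15^1 ≡ 36 · 15 ≡ 10 (mod 53).

10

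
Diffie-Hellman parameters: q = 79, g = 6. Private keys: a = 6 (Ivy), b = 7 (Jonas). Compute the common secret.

Ivy sends A = g^a mod q = 6^6 mod 79.
6^1 ≡ 6 (mod 79)
6^2 = (6^1)^2 ≡ 6^2 = 36 ≡ 36 (mod 79)
6^4 = (6^2)^2 ≡ 36^2 = 1296 ≡ 32 (mod 79)
6^6 = 6^4 · 6^2 ≡ 32 · 36 ≡ 46 (mod 79).
So A = 46. Jonas then computes K = A^b mod q = 46^7 mod 79.
46^1 ≡ 46 (mod 79)
46^2 = (46^1)^2 ≡ 46^2 = 2116 ≡ 62 (mod 79)
46^4 = (46^2)^2 ≡ 62^2 = 3844 ≡ 52 (mod 79)
46^7 = 46^4 · 46^2 · 46^1 ≡ 52 · 62 · 46 ≡ 21 (mod 79).

21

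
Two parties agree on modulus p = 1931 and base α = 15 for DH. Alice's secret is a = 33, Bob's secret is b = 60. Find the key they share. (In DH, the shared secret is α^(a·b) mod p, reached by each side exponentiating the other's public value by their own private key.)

473

Bob sends B = α^b mod p = 15^60 mod 1931.
15^1 ≡ 15 (mod 1931)
15^2 = (15^1)^2 ≡ 15^2 = 225 ≡ 225 (mod 1931)
15^4 = (15^2)^2 ≡ 225^2 = 50625 ≡ 419 (mod 1931)
15^8 = (15^4)^2 ≡ 419^2 = 175561 ≡ 1771 (mod 1931)
15^16 = (15^8)^2 ≡ 1771^2 = 3136441 ≡ 497 (mod 1931)
15^32 = (15^16)^2 ≡ 497^2 = 247009 ≡ 1772 (mod 1931)
15^60 = 15^32 · 15^16 · 15^8 · 15^4 ≡ 1772 · 497 · 1771 · 419 ≡ 1489 (mod 1931).
So B = 1489. Alice then computes K = B^a mod p = 1489^33 mod 1931.
1489^1 ≡ 1489 (mod 1931)
1489^2 = (1489^1)^2 ≡ 1489^2 = 2217121 ≡ 333 (mod 1931)
1489^4 = (1489^2)^2 ≡ 333^2 = 110889 ≡ 822 (mod 1931)
1489^8 = (1489^4)^2 ≡ 822^2 = 675684 ≡ 1765 (mod 1931)
1489^16 = (1489^8)^2 ≡ 1765^2 = 3115225 ≡ 522 (mod 1931)
1489^32 = (1489^16)^2 ≡ 522^2 = 272484 ≡ 213 (mod 1931)
1489^33 = 1489^32 · 1489^1 ≡ 213 · 1489 ≡ 473 (mod 1931).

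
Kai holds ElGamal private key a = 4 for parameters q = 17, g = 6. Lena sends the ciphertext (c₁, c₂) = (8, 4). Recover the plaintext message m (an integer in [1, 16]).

13

Shared mask s = c₁^a mod q = 8^4 mod 17.
8^1 ≡ 8 (mod 17)
8^2 = (8^1)^2 ≡ 8^2 = 64 ≡ 13 (mod 17)
8^4 = (8^2)^2 ≡ 13^2 = 169 ≡ 16 (mod 17)
So s = 16; s⁻¹ ≡ 16 (mod 17).
m = c₂ · s⁻¹ mod 17 = 4 · 16 mod 17 = 13.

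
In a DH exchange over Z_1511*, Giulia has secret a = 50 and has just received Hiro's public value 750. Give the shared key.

882

Shared key K = 750^50 mod 1511.
750^1 ≡ 750 (mod 1511)
750^2 = (750^1)^2 ≡ 750^2 = 562500 ≡ 408 (mod 1511)
750^4 = (750^2)^2 ≡ 408^2 = 166464 ≡ 254 (mod 1511)
750^8 = (750^4)^2 ≡ 254^2 = 64516 ≡ 1054 (mod 1511)
750^16 = (750^8)^2 ≡ 1054^2 = 1110916 ≡ 331 (mod 1511)
750^32 = (750^16)^2 ≡ 331^2 = 109561 ≡ 769 (mod 1511)
750^50 = 750^32 · 750^16 · 750^2 ≡ 769 · 331 · 408 ≡ 882 (mod 1511).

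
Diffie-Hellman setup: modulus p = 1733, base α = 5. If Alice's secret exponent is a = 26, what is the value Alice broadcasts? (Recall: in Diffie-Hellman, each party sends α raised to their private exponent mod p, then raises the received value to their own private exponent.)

1622

Public value = 5^26 (mod 1733).
5^1 ≡ 5 (mod 1733)
5^2 = (5^1)^2 ≡ 5^2 = 25 ≡ 25 (mod 1733)
5^4 = (5^2)^2 ≡ 25^2 = 625 ≡ 625 (mod 1733)
5^8 = (5^4)^2 ≡ 625^2 = 390625 ≡ 700 (mod 1733)
5^16 = (5^8)^2 ≡ 700^2 = 490000 ≡ 1294 (mod 1733)
5^26 = 5^16 · 5^8 · 5^2 ≡ 1294 · 700 · 25 ≡ 1622 (mod 1733).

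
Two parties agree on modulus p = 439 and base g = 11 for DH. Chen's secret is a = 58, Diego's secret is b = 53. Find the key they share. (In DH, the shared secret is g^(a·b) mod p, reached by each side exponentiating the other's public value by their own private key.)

Chen sends A = g^a mod p = 11^58 mod 439.
11^1 ≡ 11 (mod 439)
11^2 = (11^1)^2 ≡ 11^2 = 121 ≡ 121 (mod 439)
11^4 = (11^2)^2 ≡ 121^2 = 14641 ≡ 154 (mod 439)
11^8 = (11^4)^2 ≡ 154^2 = 23716 ≡ 10 (mod 439)
11^16 = (11^8)^2 ≡ 10^2 = 100 ≡ 100 (mod 439)
11^32 = (11^16)^2 ≡ 100^2 = 10000 ≡ 342 (mod 439)
11^58 = 11^32 · 11^16 · 11^8 · 11^2 ≡ 342 · 100 · 10 · 121 ≡ 104 (mod 439).
So A = 104. Diego then computes K = A^b mod p = 104^53 mod 439.
104^1 ≡ 104 (mod 439)
104^2 = (104^1)^2 ≡ 104^2 = 10816 ≡ 280 (mod 439)
104^4 = (104^2)^2 ≡ 280^2 = 78400 ≡ 258 (mod 439)
104^8 = (104^4)^2 ≡ 258^2 = 66564 ≡ 275 (mod 439)
104^16 = (104^8)^2 ≡ 275^2 = 75625 ≡ 117 (mod 439)
104^32 = (104^16)^2 ≡ 117^2 = 13689 ≡ 80 (mod 439)
104^53 = 104^32 · 104^16 · 104^4 · 104^1 ≡ 80 · 117 · 258 · 104 ≡ 10 (mod 439).

10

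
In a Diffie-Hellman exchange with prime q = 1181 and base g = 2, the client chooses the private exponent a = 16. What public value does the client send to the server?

581

Public value = 2^16 mod 1181.
2^1 ≡ 2 (mod 1181)
2^2 = (2^1)^2 ≡ 2^2 = 4 ≡ 4 (mod 1181)
2^4 = (2^2)^2 ≡ 4^2 = 16 ≡ 16 (mod 1181)
2^8 = (2^4)^2 ≡ 16^2 = 256 ≡ 256 (mod 1181)
2^16 = (2^8)^2 ≡ 256^2 = 65536 ≡ 581 (mod 1181)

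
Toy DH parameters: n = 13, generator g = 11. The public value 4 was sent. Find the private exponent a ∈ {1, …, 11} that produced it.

2

Try successive powers of 11 modulo 13:
11^1 ≡ 11
11^2 ≡ 4
Found: a = 2.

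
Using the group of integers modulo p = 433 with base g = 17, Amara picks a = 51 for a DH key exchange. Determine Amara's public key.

153

Public value = 17^51 (mod 433).
17^1 ≡ 17 (mod 433)
17^2 = (17^1)^2 ≡ 17^2 = 289 ≡ 289 (mod 433)
17^4 = (17^2)^2 ≡ 289^2 = 83521 ≡ 385 (mod 433)
17^8 = (17^4)^2 ≡ 385^2 = 148225 ≡ 139 (mod 433)
17^16 = (17^8)^2 ≡ 139^2 = 19321 ≡ 269 (mod 433)
17^32 = (17^16)^2 ≡ 269^2 = 72361 ≡ 50 (mod 433)
17^51 = 17^32 · 17^16 · 17^2 · 17^1 ≡ 50 · 269 · 289 · 17 ≡ 153 (mod 433).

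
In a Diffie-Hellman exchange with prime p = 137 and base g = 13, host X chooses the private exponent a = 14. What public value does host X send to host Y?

135

Public value = 13^14 mod 137.
13^1 ≡ 13 (mod 137)
13^2 = (13^1)^2 ≡ 13^2 = 169 ≡ 32 (mod 137)
13^4 = (13^2)^2 ≡ 32^2 = 1024 ≡ 65 (mod 137)
13^8 = (13^4)^2 ≡ 65^2 = 4225 ≡ 115 (mod 137)
13^14 = 13^8 · 13^4 · 13^2 ≡ 115 · 65 · 32 ≡ 135 (mod 137).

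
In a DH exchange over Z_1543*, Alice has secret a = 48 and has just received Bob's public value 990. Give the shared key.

721

Shared key K = 990^48 mod 1543.
990^1 ≡ 990 (mod 1543)
990^2 = (990^1)^2 ≡ 990^2 = 980100 ≡ 295 (mod 1543)
990^4 = (990^2)^2 ≡ 295^2 = 87025 ≡ 617 (mod 1543)
990^8 = (990^4)^2 ≡ 617^2 = 380689 ≡ 1111 (mod 1543)
990^16 = (990^8)^2 ≡ 1111^2 = 1234321 ≡ 1464 (mod 1543)
990^32 = (990^16)^2 ≡ 1464^2 = 2143296 ≡ 69 (mod 1543)
990^48 = 990^32 · 990^16 ≡ 69 · 1464 ≡ 721 (mod 1543).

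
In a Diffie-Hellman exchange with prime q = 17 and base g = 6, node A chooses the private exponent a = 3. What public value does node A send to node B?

Public value = 6^3 mod 17.
6^1 ≡ 6 (mod 17)
6^2 = (6^1)^2 ≡ 6^2 = 36 ≡ 2 (mod 17)
6^3 = 6^2 · 6^1 ≡ 2 · 6 ≡ 12 (mod 17).

12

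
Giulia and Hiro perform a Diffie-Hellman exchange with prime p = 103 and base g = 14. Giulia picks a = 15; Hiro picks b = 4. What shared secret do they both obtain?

Hiro sends B = g^b mod p = 14^4 mod 103.
14^1 ≡ 14 (mod 103)
14^2 = (14^1)^2 ≡ 14^2 = 196 ≡ 93 (mod 103)
14^4 = (14^2)^2 ≡ 93^2 = 8649 ≡ 100 (mod 103)
So B = 100. Giulia then computes K = B^a mod p = 100^15 mod 103.
100^1 ≡ 100 (mod 103)
100^2 = (100^1)^2 ≡ 100^2 = 10000 ≡ 9 (mod 103)
100^4 = (100^2)^2 ≡ 9^2 = 81 ≡ 81 (mod 103)
100^8 = (100^4)^2 ≡ 81^2 = 6561 ≡ 72 (mod 103)
100^15 = 100^8 · 100^4 · 100^2 · 100^1 ≡ 72 · 81 · 9 · 100 ≡ 23 (mod 103).

23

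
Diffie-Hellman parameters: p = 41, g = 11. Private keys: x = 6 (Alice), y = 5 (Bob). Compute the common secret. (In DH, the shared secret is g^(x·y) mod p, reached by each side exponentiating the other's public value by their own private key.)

32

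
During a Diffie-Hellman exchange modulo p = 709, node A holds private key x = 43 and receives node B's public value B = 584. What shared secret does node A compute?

203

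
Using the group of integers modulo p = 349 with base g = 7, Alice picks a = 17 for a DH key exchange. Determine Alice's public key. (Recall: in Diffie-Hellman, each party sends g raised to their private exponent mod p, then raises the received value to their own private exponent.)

84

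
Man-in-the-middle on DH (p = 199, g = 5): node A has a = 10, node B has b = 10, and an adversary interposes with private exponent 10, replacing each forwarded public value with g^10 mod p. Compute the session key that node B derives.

5

Node B receives an adversary's public value M = 5^10 mod 199 instead of the honest one.
5^1 ≡ 5 (mod 199)
5^2 = (5^1)^2 ≡ 5^2 = 25 ≡ 25 (mod 199)
5^4 = (5^2)^2 ≡ 25^2 = 625 ≡ 28 (mod 199)
5^8 = (5^4)^2 ≡ 28^2 = 784 ≡ 187 (mod 199)
5^10 = 5^8 · 5^2 ≡ 187 · 25 ≡ 98 (mod 199).
So M = 98. Node B computes K = M^10 mod 199.
98^1 ≡ 98 (mod 199)
98^2 = (98^1)^2 ≡ 98^2 = 9604 ≡ 52 (mod 199)
98^4 = (98^2)^2 ≡ 52^2 = 2704 ≡ 117 (mod 199)
98^8 = (98^4)^2 ≡ 117^2 = 13689 ≡ 157 (mod 199)
98^10 = 98^8 · 98^2 ≡ 157 · 52 ≡ 5 (mod 199).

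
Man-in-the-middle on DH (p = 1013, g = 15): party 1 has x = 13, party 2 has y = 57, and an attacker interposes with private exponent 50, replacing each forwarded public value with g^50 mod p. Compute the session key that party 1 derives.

Party 1 receives an attacker's public value M = 15^50 mod 1013 instead of the honest one.
15^1 ≡ 15 (mod 1013)
15^2 = (15^1)^2 ≡ 15^2 = 225 ≡ 225 (mod 1013)
15^4 = (15^2)^2 ≡ 225^2 = 50625 ≡ 988 (mod 1013)
15^8 = (15^4)^2 ≡ 988^2 = 976144 ≡ 625 (mod 1013)
15^16 = (15^8)^2 ≡ 625^2 = 390625 ≡ 620 (mod 1013)
15^32 = (15^16)^2 ≡ 620^2 = 384400 ≡ 473 (mod 1013)
15^50 = 15^32 · 15^16 · 15^2 ≡ 473 · 620 · 225 ≡ 732 (mod 1013).
So M = 732. Party 1 computes K = M^13 mod 1013.
732^1 ≡ 732 (mod 1013)
732^2 = (732^1)^2 ≡ 732^2 = 535824 ≡ 960 (mod 1013)
732^4 = (732^2)^2 ≡ 960^2 = 921600 ≡ 783 (mod 1013)
732^8 = (732^4)^2 ≡ 783^2 = 613089 ≡ 224 (mod 1013)
732^13 = 732^8 · 732^4 · 732^1 ≡ 224 · 783 · 732 ≡ 337 (mod 1013).

337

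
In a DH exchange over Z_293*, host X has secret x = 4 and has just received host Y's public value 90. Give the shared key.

Shared key K = 90^4 mod 293.
90^1 ≡ 90 (mod 293)
90^2 = (90^1)^2 ≡ 90^2 = 8100 ≡ 189 (mod 293)
90^4 = (90^2)^2 ≡ 189^2 = 35721 ≡ 268 (mod 293)

268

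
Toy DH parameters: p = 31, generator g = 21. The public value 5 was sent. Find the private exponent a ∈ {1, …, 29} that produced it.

Try successive powers of 21 modulo 31:
21^1 ≡ 21
21^2 ≡ 7
21^3 ≡ 23
21^4 ≡ 18
21^5 ≡ 6
21^6 ≡ 2
21^7 ≡ 11
21^8 ≡ 14
21^9 ≡ 15
21^10 ≡ 5
Found: a = 10.

10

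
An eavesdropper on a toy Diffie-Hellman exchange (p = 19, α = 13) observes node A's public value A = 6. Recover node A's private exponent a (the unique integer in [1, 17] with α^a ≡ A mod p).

10

Try successive powers of 13 modulo 19:
13^1 ≡ 13
13^2 ≡ 17
13^3 ≡ 12
13^4 ≡ 4
13^5 ≡ 14
13^6 ≡ 11
13^7 ≡ 10
13^8 ≡ 16
13^9 ≡ 18
13^10 ≡ 6
Found: a = 10.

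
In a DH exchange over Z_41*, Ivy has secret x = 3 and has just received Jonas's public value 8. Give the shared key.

Shared key K = 8^3 mod 41.
8^1 ≡ 8 (mod 41)
8^2 = (8^1)^2 ≡ 8^2 = 64 ≡ 23 (mod 41)
8^3 = 8^2 · 8^1 ≡ 23 · 8 ≡ 20 (mod 41).

20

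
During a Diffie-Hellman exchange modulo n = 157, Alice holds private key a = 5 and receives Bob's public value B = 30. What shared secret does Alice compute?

Shared key K = 30^5 mod 157.
30^1 ≡ 30 (mod 157)
30^2 = (30^1)^2 ≡ 30^2 = 900 ≡ 115 (mod 157)
30^4 = (30^2)^2 ≡ 115^2 = 13225 ≡ 37 (mod 157)
30^5 = 30^4 · 30^1 ≡ 37 · 30 ≡ 11 (mod 157).

11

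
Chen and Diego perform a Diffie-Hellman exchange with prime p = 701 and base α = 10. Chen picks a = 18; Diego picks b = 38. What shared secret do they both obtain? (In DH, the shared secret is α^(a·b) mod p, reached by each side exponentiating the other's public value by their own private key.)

Diego sends B = α^b mod p = 10^38 mod 701.
10^1 ≡ 10 (mod 701)
10^2 = (10^1)^2 ≡ 10^2 = 100 ≡ 100 (mod 701)
10^4 = (10^2)^2 ≡ 100^2 = 10000 ≡ 186 (mod 701)
10^8 = (10^4)^2 ≡ 186^2 = 34596 ≡ 247 (mod 701)
10^16 = (10^8)^2 ≡ 247^2 = 61009 ≡ 22 (mod 701)
10^32 = (10^16)^2 ≡ 22^2 = 484 ≡ 484 (mod 701)
10^38 = 10^32 · 10^4 · 10^2 ≡ 484 · 186 · 100 ≡ 158 (mod 701).
So B = 158. Chen then computes K = B^a mod p = 158^18 mod 701.
158^1 ≡ 158 (mod 701)
158^2 = (158^1)^2 ≡ 158^2 = 24964 ≡ 429 (mod 701)
158^4 = (158^2)^2 ≡ 429^2 = 184041 ≡ 379 (mod 701)
158^8 = (158^4)^2 ≡ 379^2 = 143641 ≡ 637 (mod 701)
158^16 = (158^8)^2 ≡ 637^2 = 405769 ≡ 591 (mod 701)
158^18 = 158^16 · 158^2 ≡ 591 · 429 ≡ 478 (mod 701).

478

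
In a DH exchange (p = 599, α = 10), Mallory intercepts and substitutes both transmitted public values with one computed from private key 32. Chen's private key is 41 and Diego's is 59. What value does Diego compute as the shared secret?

Diego receives Mallory's public value M = 10^32 mod 599 instead of the honest one.
10^1 ≡ 10 (mod 599)
10^2 = (10^1)^2 ≡ 10^2 = 100 ≡ 100 (mod 599)
10^4 = (10^2)^2 ≡ 100^2 = 10000 ≡ 416 (mod 599)
10^8 = (10^4)^2 ≡ 416^2 = 173056 ≡ 544 (mod 599)
10^16 = (10^8)^2 ≡ 544^2 = 295936 ≡ 30 (mod 599)
10^32 = (10^16)^2 ≡ 30^2 = 900 ≡ 301 (mod 599)
So M = 301. Diego computes K = M^59 mod 599.
301^1 ≡ 301 (mod 599)
301^2 = (301^1)^2 ≡ 301^2 = 90601 ≡ 152 (mod 599)
301^4 = (301^2)^2 ≡ 152^2 = 23104 ≡ 342 (mod 599)
301^8 = (301^4)^2 ≡ 342^2 = 116964 ≡ 159 (mod 599)
301^16 = (301^8)^2 ≡ 159^2 = 25281 ≡ 123 (mod 599)
301^32 = (301^16)^2 ≡ 123^2 = 15129 ≡ 154 (mod 599)
301^59 = 301^32 · 301^16 · 301^8 · 301^2 · 301^1 ≡ 154 · 123 · 159 · 152 · 301 ≡ 170 (mod 599).

170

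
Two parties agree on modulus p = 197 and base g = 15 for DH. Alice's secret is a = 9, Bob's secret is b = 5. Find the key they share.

Alice sends A = g^a mod p = 15^9 mod 197.
15^1 ≡ 15 (mod 197)
15^2 = (15^1)^2 ≡ 15^2 = 225 ≡ 28 (mod 197)
15^4 = (15^2)^2 ≡ 28^2 = 784 ≡ 193 (mod 197)
15^8 = (15^4)^2 ≡ 193^2 = 37249 ≡ 16 (mod 197)
15^9 = 15^8 · 15^1 ≡ 16 · 15 ≡ 43 (mod 197).
So A = 43. Bob then computes K = A^b mod p = 43^5 mod 197.
43^1 ≡ 43 (mod 197)
43^2 = (43^1)^2 ≡ 43^2 = 1849 ≡ 76 (mod 197)
43^4 = (43^2)^2 ≡ 76^2 = 5776 ≡ 63 (mod 197)
43^5 = 43^4 · 43^1 ≡ 63 · 43 ≡ 148 (mod 197).

148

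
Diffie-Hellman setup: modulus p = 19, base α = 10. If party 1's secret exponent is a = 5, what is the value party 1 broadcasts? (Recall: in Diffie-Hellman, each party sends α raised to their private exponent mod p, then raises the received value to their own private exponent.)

Public value = 10^5 mod 19.
10^1 ≡ 10 (mod 19)
10^2 = (10^1)^2 ≡ 10^2 = 100 ≡ 5 (mod 19)
10^4 = (10^2)^2 ≡ 5^2 = 25 ≡ 6 (mod 19)
10^5 = 10^4 · 10^1 ≡ 6 · 10 ≡ 3 (mod 19).

3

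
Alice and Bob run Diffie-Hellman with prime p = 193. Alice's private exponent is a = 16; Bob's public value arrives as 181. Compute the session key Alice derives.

108

Shared key K = 181^16 mod 193.
181^1 ≡ 181 (mod 193)
181^2 = (181^1)^2 ≡ 181^2 = 32761 ≡ 144 (mod 193)
181^4 = (181^2)^2 ≡ 144^2 = 20736 ≡ 85 (mod 193)
181^8 = (181^4)^2 ≡ 85^2 = 7225 ≡ 84 (mod 193)
181^16 = (181^8)^2 ≡ 84^2 = 7056 ≡ 108 (mod 193)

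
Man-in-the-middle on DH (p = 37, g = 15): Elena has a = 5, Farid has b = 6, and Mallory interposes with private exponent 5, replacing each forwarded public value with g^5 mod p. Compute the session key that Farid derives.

11

Farid receives Mallory's public value M = 15^5 mod 37 instead of the honest one.
15^1 ≡ 15 (mod 37)
15^2 = (15^1)^2 ≡ 15^2 = 225 ≡ 3 (mod 37)
15^4 = (15^2)^2 ≡ 3^2 = 9 ≡ 9 (mod 37)
15^5 = 15^4 · 15^1 ≡ 9 · 15 ≡ 24 (mod 37).
So M = 24. Farid computes K = M^6 mod 37.
24^1 ≡ 24 (mod 37)
24^2 = (24^1)^2 ≡ 24^2 = 576 ≡ 21 (mod 37)
24^4 = (24^2)^2 ≡ 21^2 = 441 ≡ 34 (mod 37)
24^6 = 24^4 · 24^2 ≡ 34 · 21 ≡ 11 (mod 37).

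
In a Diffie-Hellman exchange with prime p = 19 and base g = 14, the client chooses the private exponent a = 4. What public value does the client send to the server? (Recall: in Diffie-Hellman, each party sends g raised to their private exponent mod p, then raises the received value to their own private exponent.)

17

Public value = 14^4 (mod 19).
14^1 ≡ 14 (mod 19)
14^2 = (14^1)^2 ≡ 14^2 = 196 ≡ 6 (mod 19)
14^4 = (14^2)^2 ≡ 6^2 = 36 ≡ 17 (mod 19)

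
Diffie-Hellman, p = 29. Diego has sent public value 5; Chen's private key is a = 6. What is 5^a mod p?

23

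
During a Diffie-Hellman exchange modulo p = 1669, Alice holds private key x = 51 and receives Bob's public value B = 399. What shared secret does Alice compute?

1177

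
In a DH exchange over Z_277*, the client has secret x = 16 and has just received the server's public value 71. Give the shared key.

191

Shared key K = 71^16 mod 277.
71^1 ≡ 71 (mod 277)
71^2 = (71^1)^2 ≡ 71^2 = 5041 ≡ 55 (mod 277)
71^4 = (71^2)^2 ≡ 55^2 = 3025 ≡ 255 (mod 277)
71^8 = (71^4)^2 ≡ 255^2 = 65025 ≡ 207 (mod 277)
71^16 = (71^8)^2 ≡ 207^2 = 42849 ≡ 191 (mod 277)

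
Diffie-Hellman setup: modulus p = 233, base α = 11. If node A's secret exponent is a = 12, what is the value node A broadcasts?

Public value = 11^12 (mod 233).
11^1 ≡ 11 (mod 233)
11^2 = (11^1)^2 ≡ 11^2 = 121 ≡ 121 (mod 233)
11^4 = (11^2)^2 ≡ 121^2 = 14641 ≡ 195 (mod 233)
11^8 = (11^4)^2 ≡ 195^2 = 38025 ≡ 46 (mod 233)
11^12 = 11^8 · 11^4 ≡ 46 · 195 ≡ 116 (mod 233).

116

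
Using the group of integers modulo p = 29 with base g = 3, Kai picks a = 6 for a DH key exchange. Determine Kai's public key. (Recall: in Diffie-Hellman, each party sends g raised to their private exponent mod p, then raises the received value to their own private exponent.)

Public value = 3^6 (mod 29).
3^1 ≡ 3 (mod 29)
3^2 = (3^1)^2 ≡ 3^2 = 9 ≡ 9 (mod 29)
3^4 = (3^2)^2 ≡ 9^2 = 81 ≡ 23 (mod 29)
3^6 = 3^4 · 3^2 ≡ 23 · 9 ≡ 4 (mod 29).

4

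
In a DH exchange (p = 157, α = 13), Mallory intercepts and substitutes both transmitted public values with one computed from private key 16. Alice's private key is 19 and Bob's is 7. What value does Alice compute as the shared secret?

144

Alice receives Mallory's public value M = 13^16 mod 157 instead of the honest one.
13^1 ≡ 13 (mod 157)
13^2 = (13^1)^2 ≡ 13^2 = 169 ≡ 12 (mod 157)
13^4 = (13^2)^2 ≡ 12^2 = 144 ≡ 144 (mod 157)
13^8 = (13^4)^2 ≡ 144^2 = 20736 ≡ 12 (mod 157)
13^16 = (13^8)^2 ≡ 12^2 = 144 ≡ 144 (mod 157)
So M = 144. Alice computes K = M^19 mod 157.
144^1 ≡ 144 (mod 157)
144^2 = (144^1)^2 ≡ 144^2 = 20736 ≡ 12 (mod 157)
144^4 = (144^2)^2 ≡ 12^2 = 144 ≡ 144 (mod 157)
144^8 = (144^4)^2 ≡ 144^2 = 20736 ≡ 12 (mod 157)
144^16 = (144^8)^2 ≡ 12^2 = 144 ≡ 144 (mod 157)
144^19 = 144^16 · 144^2 · 144^1 ≡ 144 · 12 · 144 ≡ 144 (mod 157).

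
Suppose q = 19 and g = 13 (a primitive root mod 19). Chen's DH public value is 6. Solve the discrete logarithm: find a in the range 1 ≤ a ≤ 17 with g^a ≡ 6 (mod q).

10

Try successive powers of 13 modulo 19:
13^1 ≡ 13
13^2 ≡ 17
13^3 ≡ 12
13^4 ≡ 4
13^5 ≡ 14
13^6 ≡ 11
13^7 ≡ 10
13^8 ≡ 16
13^9 ≡ 18
13^10 ≡ 6
Found: a = 10.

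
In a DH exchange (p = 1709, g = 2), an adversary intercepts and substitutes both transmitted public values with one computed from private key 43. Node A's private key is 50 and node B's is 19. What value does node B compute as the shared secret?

951

Node B receives an adversary's public value M = 2^43 mod 1709 instead of the honest one.
2^1 ≡ 2 (mod 1709)
2^2 = (2^1)^2 ≡ 2^2 = 4 ≡ 4 (mod 1709)
2^4 = (2^2)^2 ≡ 4^2 = 16 ≡ 16 (mod 1709)
2^8 = (2^4)^2 ≡ 16^2 = 256 ≡ 256 (mod 1709)
2^16 = (2^8)^2 ≡ 256^2 = 65536 ≡ 594 (mod 1709)
2^32 = (2^16)^2 ≡ 594^2 = 352836 ≡ 782 (mod 1709)
2^43 = 2^32 · 2^8 · 2^2 · 2^1 ≡ 782 · 256 · 4 · 2 ≡ 203 (mod 1709).
So M = 203. Node B computes K = M^19 mod 1709.
203^1 ≡ 203 (mod 1709)
203^2 = (203^1)^2 ≡ 203^2 = 41209 ≡ 193 (mod 1709)
203^4 = (203^2)^2 ≡ 193^2 = 37249 ≡ 1360 (mod 1709)
203^8 = (203^4)^2 ≡ 1360^2 = 1849600 ≡ 462 (mod 1709)
203^16 = (203^8)^2 ≡ 462^2 = 213444 ≡ 1528 (mod 1709)
203^19 = 203^16 · 203^2 · 203^1 ≡ 1528 · 193 · 203 ≡ 951 (mod 1709).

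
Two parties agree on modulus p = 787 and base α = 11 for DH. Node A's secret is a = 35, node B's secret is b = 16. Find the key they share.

Node A sends A = α^a mod p = 11^35 mod 787.
11^1 ≡ 11 (mod 787)
11^2 = (11^1)^2 ≡ 11^2 = 121 ≡ 121 (mod 787)
11^4 = (11^2)^2 ≡ 121^2 = 14641 ≡ 475 (mod 787)
11^8 = (11^4)^2 ≡ 475^2 = 225625 ≡ 543 (mod 787)
11^16 = (11^8)^2 ≡ 543^2 = 294849 ≡ 511 (mod 787)
11^32 = (11^16)^2 ≡ 511^2 = 261121 ≡ 624 (mod 787)
11^35 = 11^32 · 11^2 · 11^1 ≡ 624 · 121 · 11 ≡ 259 (mod 787).
So A = 259. Node B then computes K = A^b mod p = 259^16 mod 787.
259^1 ≡ 259 (mod 787)
259^2 = (259^1)^2 ≡ 259^2 = 67081 ≡ 186 (mod 787)
259^4 = (259^2)^2 ≡ 186^2 = 34596 ≡ 755 (mod 787)
259^8 = (259^4)^2 ≡ 755^2 = 570025 ≡ 237 (mod 787)
259^16 = (259^8)^2 ≡ 237^2 = 56169 ≡ 292 (mod 787)

292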